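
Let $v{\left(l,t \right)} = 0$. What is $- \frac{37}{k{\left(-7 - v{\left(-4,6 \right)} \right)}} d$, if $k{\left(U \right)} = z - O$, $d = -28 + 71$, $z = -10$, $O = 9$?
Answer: $\frac{1591}{19} \approx 83.737$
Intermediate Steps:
$d = 43$
$k{\left(U \right)} = -19$ ($k{\left(U \right)} = -10 - 9 = -19$)
$- \frac{37}{k{\left(-7 - v{\left(-4,6 \right)} \right)}} d = - \frac{37}{-19} \cdot 43 = \left(-37\right) \left(- \frac{1}{19}\right) 43 = \frac{37}{19} \cdot 43 = \frac{1591}{19}$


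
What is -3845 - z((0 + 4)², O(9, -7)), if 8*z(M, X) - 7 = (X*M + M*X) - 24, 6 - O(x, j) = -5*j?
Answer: -29815/8 ≈ -3726.9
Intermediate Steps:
O(x, j) = 6 + 5*j (O(x, j) = 6 - (-5)*j = 6 + 5*j)
z(M, X) = -17/8 + M*X/4 (z(M, X) = 7/8 + ((X*M + M*X) - 24)/8 = 7/8 + ((M*X + M*X) - 24)/8 = 7/8 + (2*M*X - 24)/8 = 7/8 + (-24 + 2*M*X)/8 = 7/8 + (-3 + M*X/4) = -17/8 + M*X/4)
-3845 - z((0 + 4)², O(9, -7)) = -3845 - (-17/8 + (0 + 4)²*(6 + 5*(-7))/4) = -3845 - (-17/8 + (¼)*4²*(6 - 35)) = -3845 - (-17/8 + (¼)*16*(-29)) = -3845 - (-17/8 - 116) = -3845 - 1*(-945/8) = -3845 + 945/8 = -29815/8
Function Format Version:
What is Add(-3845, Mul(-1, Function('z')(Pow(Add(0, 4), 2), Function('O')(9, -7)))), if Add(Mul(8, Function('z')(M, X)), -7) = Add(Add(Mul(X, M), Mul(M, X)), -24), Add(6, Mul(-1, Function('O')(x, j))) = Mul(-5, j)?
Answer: Rational(-29815, 8) ≈ -3726.9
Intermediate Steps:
Function('O')(x, j) = Add(6, Mul(5, j)) (Function('O')(x, j) = Add(6, Mul(-1, Mul(-5, j))) = Add(6, Mul(5, j)))
Function('z')(M, X) = Add(Rational(-17, 8), Mul(Rational(1, 4), M, X)) (Function('z')(M, X) = Add(Rational(7, 8), Mul(Rational(1, 8), Add(Add(Mul(X, M), Mul(M, X)), -24))) = Add(Rational(7, 8), Mul(Rational(1, 8), Add(Add(Mul(M, X), Mul(M, X)), -24))) = Add(Rational(7, 8), Mul(Rational(1, 8), Add(Mul(2, M, X), -24))) = Add(Rational(7, 8), Mul(Rational(1, 8), Add(-24, Mul(2, M, X)))) = Add(Rational(7, 8), Add(-3, Mul(Rational(1, 4), M, X))) = Add(Rational(-17, 8), Mul(Rational(1, 4), M, X)))
Add(-3845, Mul(-1, Function('z')(Pow(Add(0, 4), 2), Function('O')(9, -7)))) = Add(-3845, Mul(-1, Add(Rational(-17, 8), Mul(Rational(1, 4), Pow(Add(0, 4), 2), Add(6, Mul(5, -7)))))) = Add(-3845, Mul(-1, Add(Rational(-17, 8), Mul(Rational(1, 4), Pow(4, 2), Add(6, -35))))) = Add(-3845, Mul(-1, Add(Rational(-17, 8), Mul(Rational(1, 4), 16, -29)))) = Add(-3845, Mul(-1, Add(Rational(-17, 8), -116))) = Add(-3845, Mul(-1, Rational(-945, 8))) = Add(-3845, Rational(945, 8)) = Rational(-29815, 8)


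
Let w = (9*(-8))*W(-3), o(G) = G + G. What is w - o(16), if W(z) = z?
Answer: 184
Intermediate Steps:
o(G) = 2*G
w = 216 (w = (9*(-8))*(-3) = -72*(-3) = 216)
w - o(16) = 216 - 2*16 = 216 - 1*32 = 216 - 32 = 184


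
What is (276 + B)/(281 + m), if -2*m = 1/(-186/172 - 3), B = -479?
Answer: -71253/98674 ≈ -0.72211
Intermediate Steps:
m = 43/351 (m = -1/(2*(-186/172 - 3)) = -1/(2*(-186*1/172 - 3)) = -1/(2*(-93/86 - 3)) = -1/(2*(-351/86)) = -½*(-86/351) = 43/351 ≈ 0.12251)
(276 + B)/(281 + m) = (276 - 479)/(281 + 43/351) = -203/98674/351 = -203*351/98674 = -71253/98674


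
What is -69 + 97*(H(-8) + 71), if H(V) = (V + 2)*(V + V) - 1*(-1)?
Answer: 16227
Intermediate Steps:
H(V) = 1 + 2*V*(2 + V) (H(V) = (2 + V)*(2*V) + 1 = 2*V*(2 + V) + 1 = 1 + 2*V*(2 + V))
-69 + 97*(H(-8) + 71) = -69 + 97*((1 + 2*(-8)**2 + 4*(-8)) + 71) = -69 + 97*((1 + 2*64 - 32) + 71) = -69 + 97*((1 + 128 - 32) + 71) = -69 + 97*(97 + 71) = -69 + 97*168 = -69 + 16296 = 16227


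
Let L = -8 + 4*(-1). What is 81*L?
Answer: -972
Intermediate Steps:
L = -12 (L = -8 - 4 = -12)
81*L = 81*(-12) = -972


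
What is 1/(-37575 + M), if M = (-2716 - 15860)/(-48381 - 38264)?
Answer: -2015/75713193 ≈ -2.6614e-5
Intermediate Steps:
M = 432/2015 (M = -18576/(-86645) = -18576*(-1/86645) = 432/2015 ≈ 0.21439)
1/(-37575 + M) = 1/(-37575 + 432/2015) = 1/(-75713193/2015) = -2015/75713193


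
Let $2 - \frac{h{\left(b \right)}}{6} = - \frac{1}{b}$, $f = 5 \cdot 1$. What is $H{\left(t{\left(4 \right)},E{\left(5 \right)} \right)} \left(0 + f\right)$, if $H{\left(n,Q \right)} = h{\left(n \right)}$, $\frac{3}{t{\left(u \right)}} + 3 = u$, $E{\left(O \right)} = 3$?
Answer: $70$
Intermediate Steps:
$f = 5$
$t{\left(u \right)} = \frac{3}{-3 + u}$
$h{\left(b \right)} = 12 + \frac{6}{b}$ ($h{\left(b \right)} = 12 - 6 \left(- \frac{1}{b}\right) = 12 + \frac{6}{b}$)
$H{\left(n,Q \right)} = 12 + \frac{6}{n}$
$H{\left(t{\left(4 \right)},E{\left(5 \right)} \right)} \left(0 + f\right) = \left(12 + \frac{6}{3 \frac{1}{-3 + 4}}\right) \left(0 + 5\right) = \left(12 + \frac{6}{3 \cdot 1^{-1}}\right) 5 = \left(12 + \frac{6}{3 \cdot 1}\right) 5 = \left(12 + \frac{6}{3}\right) 5 = \left(12 + 6 \cdot \frac{1}{3}\right) 5 = \left(12 + 2\right) 5 = 14 \cdot 5 = 70$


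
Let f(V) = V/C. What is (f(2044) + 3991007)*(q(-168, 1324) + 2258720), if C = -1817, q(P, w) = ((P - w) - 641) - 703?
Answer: 16358898522509700/1817 ≈ 9.0032e+12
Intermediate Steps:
q(P, w) = -1344 + P - w (q(P, w) = (-641 + P - w) - 703 = -1344 + P - w)
f(V) = -V/1817 (f(V) = V/(-1817) = V*(-1/1817) = -V/1817)
(f(2044) + 3991007)*(q(-168, 1324) + 2258720) = (-1/1817*2044 + 3991007)*((-1344 - 168 - 1*1324) + 2258720) = (-2044/1817 + 3991007)*((-1344 - 168 - 1324) + 2258720) = 7251657675*(-2836 + 2258720)/1817 = (7251657675/1817)*2255884 = 16358898522509700/1817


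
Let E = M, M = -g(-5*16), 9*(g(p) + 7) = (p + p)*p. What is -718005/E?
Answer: 6462045/12737 ≈ 507.34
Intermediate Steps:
g(p) = -7 + 2*p**2/9 (g(p) = -7 + ((p + p)*p)/9 = -7 + ((2*p)*p)/9 = -7 + (2*p**2)/9 = -7 + 2*p**2/9)
M = -12737/9 (M = -(-7 + 2*(-5*16)**2/9) = -(-7 + (2/9)*(-80)**2) = -(-7 + (2/9)*6400) = -(-7 + 12800/9) = -1*12737/9 = -12737/9 ≈ -1415.2)
E = -12737/9 ≈ -1415.2
-718005/E = -718005/(-12737/9) = -718005*(-9/12737) = 6462045/12737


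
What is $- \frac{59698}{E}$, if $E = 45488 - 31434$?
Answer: $- \frac{29849}{7027} \approx -4.2478$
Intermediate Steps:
$E = 14054$ ($E = 45488 - 31434 = 14054$)
$- \frac{59698}{E} = - \frac{59698}{14054} = \left(-59698\right) \frac{1}{14054} = - \frac{29849}{7027}$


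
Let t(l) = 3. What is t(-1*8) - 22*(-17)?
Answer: 377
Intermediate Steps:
t(-1*8) - 22*(-17) = 3 - 22*(-17) = 3 + 374 = 377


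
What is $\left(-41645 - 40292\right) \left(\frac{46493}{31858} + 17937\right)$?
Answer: $- \frac{46825638541343}{31858} \approx -1.4698 \cdot 10^{9}$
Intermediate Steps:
$\left(-41645 - 40292\right) \left(\frac{46493}{31858} + 17937\right) = - 81937 \left(46493 \cdot \frac{1}{31858} + 17937\right) = - 81937 \left(\frac{46493}{31858} + 17937\right) = \left(-81937\right) \frac{571483439}{31858} = - \frac{46825638541343}{31858}$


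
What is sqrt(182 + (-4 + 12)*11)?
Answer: 3*sqrt(30) ≈ 16.432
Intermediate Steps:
sqrt(182 + (-4 + 12)*11) = sqrt(182 + 8*11) = sqrt(182 + 88) = sqrt(270) = 3*sqrt(30)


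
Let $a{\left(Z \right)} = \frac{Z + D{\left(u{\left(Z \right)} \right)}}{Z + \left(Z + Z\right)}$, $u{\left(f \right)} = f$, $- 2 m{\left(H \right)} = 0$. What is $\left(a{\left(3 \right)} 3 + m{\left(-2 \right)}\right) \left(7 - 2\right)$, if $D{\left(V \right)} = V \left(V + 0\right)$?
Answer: $20$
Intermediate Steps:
$m{\left(H \right)} = 0$ ($m{\left(H \right)} = \left(- \frac{1}{2}\right) 0 = 0$)
$D{\left(V \right)} = V^{2}$ ($D{\left(V \right)} = V V = V^{2}$)
$a{\left(Z \right)} = \frac{Z + Z^{2}}{3 Z}$ ($a{\left(Z \right)} = \frac{Z + Z^{2}}{Z + \left(Z + Z\right)} = \frac{Z + Z^{2}}{Z + 2 Z} = \frac{Z + Z^{2}}{3 Z}$)
$\left(a{\left(3 \right)} 3 + m{\left(-2 \right)}\right) \left(7 - 2\right) = \left(\left(\frac{1}{3} + \frac{1}{3} \cdot 3\right) 3 + 0\right) \left(7 - 2\right) = \left(\left(\frac{1}{3} + 1\right) 3 + 0\right) \left(7 - 2\right) = \left(\frac{4}{3} \cdot 3 + 0\right) 5 = \left(4 + 0\right) 5 = 4 \cdot 5 = 20$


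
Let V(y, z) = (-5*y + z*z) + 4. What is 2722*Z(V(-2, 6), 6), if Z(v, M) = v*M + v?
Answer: 952700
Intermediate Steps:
V(y, z) = 4 + z**2 - 5*y (V(y, z) = (-5*y + z**2) + 4 = (z**2 - 5*y) + 4 = 4 + z**2 - 5*y)
Z(v, M) = v + M*v (Z(v, M) = M*v + v = v + M*v)
2722*Z(V(-2, 6), 6) = 2722*((4 + 6**2 - 5*(-2))*(1 + 6)) = 2722*((4 + 36 + 10)*7) = 2722*(50*7) = 2722*350 = 952700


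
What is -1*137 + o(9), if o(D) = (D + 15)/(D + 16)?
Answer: -3401/25 ≈ -136.04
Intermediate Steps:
o(D) = (15 + D)/(16 + D)
-1*137 + o(9) = -1*137 + (15 + 9)/(16 + 9) = -137 + 24/25 = -3401/25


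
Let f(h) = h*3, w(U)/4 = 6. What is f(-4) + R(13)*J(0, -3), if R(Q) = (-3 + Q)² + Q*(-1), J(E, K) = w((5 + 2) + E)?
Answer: 2076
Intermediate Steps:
w(U) = 24 (w(U) = 4*6 = 24)
J(E, K) = 24
f(h) = 3*h
R(Q) = (-3 + Q)² - Q
f(-4) + R(13)*J(0, -3) = 3*(-4) + ((-3 + 13)² - 1*13)*24 = -12 + (10² - 13)*24 = -12 + (100 - 13)*24 = -12 + 87*24 = -12 + 2088 = 2076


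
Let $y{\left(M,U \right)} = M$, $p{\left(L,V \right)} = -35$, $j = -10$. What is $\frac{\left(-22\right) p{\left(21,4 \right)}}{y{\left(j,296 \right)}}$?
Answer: $-77$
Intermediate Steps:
$\frac{\left(-22\right) p{\left(21,4 \right)}}{y{\left(j,296 \right)}} = \frac{\left(-22\right) \left(-35\right)}{-10} = 770 \left(- \frac{1}{10}\right) = -77$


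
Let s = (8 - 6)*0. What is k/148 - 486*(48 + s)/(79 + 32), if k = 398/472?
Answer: -7340345/34928 ≈ -210.16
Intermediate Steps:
s = 0 (s = 2*0 = 0)
k = 199/236 (k = 398*(1/472) = 199/236 ≈ 0.84322)
k/148 - 486*(48 + s)/(79 + 32) = (199/236)/148 - 486*(48 + 0)/(79 + 32) = (199/236)*(1/148) - 486/(111/48) = 199/34928 - 486/(111*(1/48)) = 199/34928 - 486/37/16 = 199/34928 - 486*16/37 = 199/34928 - 7776/37 = -7340345/34928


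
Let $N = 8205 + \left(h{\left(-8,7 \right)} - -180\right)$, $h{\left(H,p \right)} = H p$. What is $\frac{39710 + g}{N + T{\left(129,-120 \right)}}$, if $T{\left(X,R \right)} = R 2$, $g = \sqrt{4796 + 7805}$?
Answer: $\frac{39710}{8089} + \frac{\sqrt{12601}}{8089} \approx 4.923$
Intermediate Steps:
$g = \sqrt{12601} \approx 112.25$
$T{\left(X,R \right)} = 2 R$
$N = 8329$ ($N = 8205 - -124 = 8205 + \left(-56 + 180\right) = 8205 + 124 = 8329$)
$\frac{39710 + g}{N + T{\left(129,-120 \right)}} = \frac{39710 + \sqrt{12601}}{8329 + 2 \left(-120\right)} = \frac{39710 + \sqrt{12601}}{8329 - 240} = \frac{39710 + \sqrt{12601}}{8089} = \left(39710 + \sqrt{12601}\right) \frac{1}{8089} = \frac{39710}{8089} + \frac{\sqrt{12601}}{8089}$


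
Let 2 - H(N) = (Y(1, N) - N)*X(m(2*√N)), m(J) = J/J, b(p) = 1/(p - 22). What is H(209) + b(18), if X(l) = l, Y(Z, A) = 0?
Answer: 843/4 ≈ 210.75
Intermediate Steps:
b(p) = 1/(-22 + p)
m(J) = 1
H(N) = 2 + N (H(N) = 2 - (0 - N) = 2 - (-N) = 2 - (-1)*N = 2 + N)
H(209) + b(18) = (2 + 209) + 1/(-22 + 18) = 211 + 1/(-4) = 211 - ¼ = 843/4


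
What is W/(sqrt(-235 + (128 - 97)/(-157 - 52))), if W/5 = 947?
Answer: -4735*I*sqrt(10271514)/49146 ≈ -308.78*I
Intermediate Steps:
W = 4735 (W = 5*947 = 4735)
W/(sqrt(-235 + (128 - 97)/(-157 - 52))) = 4735/(sqrt(-235 + (128 - 97)/(-157 - 52))) = 4735/(sqrt(-235 + 31/(-209))) = 4735/(sqrt(-235 + 31*(-1/209))) = 4735/(sqrt(-235 - 31/209)) = 4735/(sqrt(-49146/209)) = 4735/((I*sqrt(10271514)/209)) = 4735*(-I*sqrt(10271514)/49146) = -4735*I*sqrt(10271514)/49146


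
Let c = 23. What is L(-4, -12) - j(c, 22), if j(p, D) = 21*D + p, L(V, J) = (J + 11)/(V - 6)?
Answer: -4849/10 ≈ -484.90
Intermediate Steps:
L(V, J) = (11 + J)/(-6 + V)
j(p, D) = p + 21*D
L(-4, -12) - j(c, 22) = (11 - 12)/(-6 - 4) - (23 + 21*22) = -1/(-10) - (23 + 462) = -⅒*(-1) - 1*485 = ⅒ - 485 = -4849/10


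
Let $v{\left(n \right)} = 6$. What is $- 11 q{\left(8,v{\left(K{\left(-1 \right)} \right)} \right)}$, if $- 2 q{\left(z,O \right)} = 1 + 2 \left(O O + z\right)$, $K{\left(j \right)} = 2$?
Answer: $\frac{979}{2} \approx 489.5$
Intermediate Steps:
$q{\left(z,O \right)} = - \frac{1}{2} - z - O^{2}$ ($q{\left(z,O \right)} = - \frac{1 + 2 \left(O O + z\right)}{2} = - \frac{1 + 2 \left(O^{2} + z\right)}{2} = - \frac{1 + 2 \left(z + O^{2}\right)}{2} = - \frac{1 + \left(2 z + 2 O^{2}\right)}{2} = - \frac{1 + 2 z + 2 O^{2}}{2} = - \frac{1}{2} - z - O^{2}$)
$- 11 q{\left(8,v{\left(K{\left(-1 \right)} \right)} \right)} = - 11 \left(- \frac{1}{2} - 8 - 6^{2}\right) = - 11 \left(- \frac{1}{2} - 8 - 36\right) = \left(-11\right) \left(- \frac{89}{2}\right) = \frac{979}{2}$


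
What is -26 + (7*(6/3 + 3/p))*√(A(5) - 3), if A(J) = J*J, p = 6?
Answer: -26 + 35*√22/2 ≈ 56.082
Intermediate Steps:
A(J) = J²
-26 + (7*(6/3 + 3/p))*√(A(5) - 3) = -26 + (7*(6/3 + 3/6))*√(5² - 3) = -26 + (7*(6*(⅓) + 3*(⅙)))*√(25 - 3) = -26 + (7*(2 + ½))*√22 = -26 + (7*(5/2))*√22 = -26 + 35*√22/2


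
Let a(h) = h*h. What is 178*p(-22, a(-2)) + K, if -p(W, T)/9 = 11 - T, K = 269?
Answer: -10945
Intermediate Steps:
a(h) = h²
p(W, T) = -99 + 9*T (p(W, T) = -9*(11 - T) = -99 + 9*T)
178*p(-22, a(-2)) + K = 178*(-99 + 9*(-2)²) + 269 = 178*(-99 + 9*4) + 269 = 178*(-99 + 36) + 269 = 178*(-63) + 269 = -11214 + 269 = -10945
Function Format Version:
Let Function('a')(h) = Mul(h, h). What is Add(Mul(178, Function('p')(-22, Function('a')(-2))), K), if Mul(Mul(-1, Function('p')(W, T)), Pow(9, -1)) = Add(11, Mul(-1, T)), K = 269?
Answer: -10945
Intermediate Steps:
Function('a')(h) = Pow(h, 2)
Function('p')(W, T) = Add(-99, Mul(9, T)) (Function('p')(W, T) = Mul(-9, Add(11, Mul(-1, T))) = Add(-99, Mul(9, T)))
Add(Mul(178, Function('p')(-22, Function('a')(-2))), K) = Add(Mul(178, Add(-99, Mul(9, Pow(-2, 2)))), 269) = Add(Mul(178, Add(-99, Mul(9, 4))), 269) = Add(Mul(178, Add(-99, 36)), 269) = Add(Mul(178, -63), 269) = Add(-11214, 269) = -10945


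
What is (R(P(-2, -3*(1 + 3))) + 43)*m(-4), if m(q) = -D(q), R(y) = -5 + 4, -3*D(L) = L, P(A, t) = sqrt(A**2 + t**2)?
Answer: -56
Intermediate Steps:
D(L) = -L/3
R(y) = -1
m(q) = q/3 (m(q) = -(-1)*q/3 = q/3)
(R(P(-2, -3*(1 + 3))) + 43)*m(-4) = (-1 + 43)*((1/3)*(-4)) = 42*(-4/3) = -56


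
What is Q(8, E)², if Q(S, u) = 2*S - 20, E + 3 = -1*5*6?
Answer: 16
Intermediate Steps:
E = -33 (E = -3 - 1*5*6 = -3 - 5*6 = -3 - 30 = -33)
Q(S, u) = -20 + 2*S
Q(8, E)² = (-20 + 2*8)² = (-20 + 16)² = (-4)² = 16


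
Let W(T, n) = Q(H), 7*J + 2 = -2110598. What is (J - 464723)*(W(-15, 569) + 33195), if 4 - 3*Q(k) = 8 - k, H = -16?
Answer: -178010969155/7 ≈ -2.5430e+10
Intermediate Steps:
J = -2110600/7 (J = -2/7 + (1/7)*(-2110598) = -2/7 - 301514 = -2110600/7 ≈ -3.0151e+5)
Q(k) = -4/3 + k/3 (Q(k) = 4/3 - (8 - k)/3 = 4/3 + (-8/3 + k/3) = -4/3 + k/3)
W(T, n) = -20/3 (W(T, n) = -4/3 + (1/3)*(-16) = -4/3 - 16/3 = -20/3)
(J - 464723)*(W(-15, 569) + 33195) = (-2110600/7 - 464723)*(-20/3 + 33195) = -5363661/7*99565/3 = -178010969155/7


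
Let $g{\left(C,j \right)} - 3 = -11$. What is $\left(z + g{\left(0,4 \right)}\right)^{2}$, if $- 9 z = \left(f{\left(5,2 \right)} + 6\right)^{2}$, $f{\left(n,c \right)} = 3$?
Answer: $289$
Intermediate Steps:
$g{\left(C,j \right)} = -8$ ($g{\left(C,j \right)} = 3 - 11 = -8$)
$z = -9$ ($z = - \frac{\left(3 + 6\right)^{2}}{9} = - \frac{9^{2}}{9} = \left(- \frac{1}{9}\right) 81 = -9$)
$\left(z + g{\left(0,4 \right)}\right)^{2} = \left(-9 - 8\right)^{2} = \left(-17\right)^{2} = 289$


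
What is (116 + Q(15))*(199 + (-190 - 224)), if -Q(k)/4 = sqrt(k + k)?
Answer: -24940 + 860*sqrt(30) ≈ -20230.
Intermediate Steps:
Q(k) = -4*sqrt(2)*sqrt(k) (Q(k) = -4*sqrt(k + k) = -4*sqrt(2)*sqrt(k))
(116 + Q(15))*(199 + (-190 - 224)) = (116 - 4*sqrt(2)*sqrt(15))*(199 + (-190 - 224)) = (116 - 4*sqrt(30))*(199 - 414) = (116 - 4*sqrt(30))*(-215) = -24940 + 860*sqrt(30)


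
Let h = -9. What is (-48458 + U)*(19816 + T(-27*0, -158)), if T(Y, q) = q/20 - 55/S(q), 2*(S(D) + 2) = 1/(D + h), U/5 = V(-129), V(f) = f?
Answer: -6515962649567/6690 ≈ -9.7399e+8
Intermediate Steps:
U = -645 (U = 5*(-129) = -645)
S(D) = -2 + 1/(2*(-9 + D)) (S(D) = -2 + 1/(2*(D - 9)) = -2 + 1/(2*(-9 + D)))
T(Y, q) = q/20 - 110*(-9 + q)/(37 - 4*q) (T(Y, q) = q/20 - 55*2*(-9 + q)/(37 - 4*q) = q*(1/20) - 110*(-9 + q)/(37 - 4*q) = q/20 - 110*(-9 + q)/(37 - 4*q))
(-48458 + U)*(19816 + T(-27*0, -158)) = (-48458 - 645)*(19816 + (-19800 + 4*(-158)² + 2163*(-158))/(20*(-37 + 4*(-158)))) = -49103*(19816 + (-19800 + 4*24964 - 341754)/(20*(-37 - 632))) = -49103*(19816 + (1/20)*(-19800 + 99856 - 341754)/(-669)) = -49103*(19816 + (1/20)*(-1/669)*(-261698)) = -49103*(19816 + 130849/6690) = -49103*132699889/6690 = -6515962649567/6690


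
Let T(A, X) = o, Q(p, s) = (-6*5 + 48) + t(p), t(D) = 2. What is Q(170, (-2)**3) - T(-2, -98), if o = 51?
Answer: -31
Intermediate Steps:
Q(p, s) = 20 (Q(p, s) = (-6*5 + 48) + 2 = (-30 + 48) + 2 = 18 + 2 = 20)
T(A, X) = 51
Q(170, (-2)**3) - T(-2, -98) = 20 - 1*51 = 20 - 51 = -31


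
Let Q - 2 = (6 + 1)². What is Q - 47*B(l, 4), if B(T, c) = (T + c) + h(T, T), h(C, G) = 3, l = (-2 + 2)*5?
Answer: -278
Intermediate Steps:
l = 0 (l = 0*5 = 0)
Q = 51 (Q = 2 + (6 + 1)² = 2 + 7² = 2 + 49 = 51)
B(T, c) = 3 + T + c (B(T, c) = (T + c) + 3 = 3 + T + c)
Q - 47*B(l, 4) = 51 - 47*(3 + 0 + 4) = 51 - 47*7 = 51 - 329 = -278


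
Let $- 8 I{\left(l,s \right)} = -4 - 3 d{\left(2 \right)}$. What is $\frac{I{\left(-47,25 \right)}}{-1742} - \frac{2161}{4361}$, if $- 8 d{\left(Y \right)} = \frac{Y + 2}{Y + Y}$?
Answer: $- \frac{241052037}{486199168} \approx -0.49579$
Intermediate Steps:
$d{\left(Y \right)} = - \frac{2 + Y}{16 Y}$ ($d{\left(Y \right)} = - \frac{\left(Y + 2\right) \frac{1}{Y + Y}}{8} = - \frac{\left(2 + Y\right) \frac{1}{2 Y}}{8} = - \frac{\frac{1}{2} \frac{1}{Y} \left(2 + Y\right)}{8} = - \frac{2 + Y}{16 Y}$)
$I{\left(l,s \right)} = \frac{29}{64}$ ($I{\left(l,s \right)} = - \frac{-4 - 3 \frac{-2 - 2}{16 \cdot 2}}{8} = - \frac{-4 - 3 \cdot \frac{1}{16} \cdot \frac{1}{2} \left(-2 - 2\right)}{8} = - \frac{-4 - 3 \cdot \frac{1}{16} \cdot \frac{1}{2} \left(-4\right)}{8} = - \frac{-4 - - \frac{3}{8}}{8} = - \frac{-4 + \frac{3}{8}}{8} = \left(- \frac{1}{8}\right) \left(- \frac{29}{8}\right) = \frac{29}{64}$)
$\frac{I{\left(-47,25 \right)}}{-1742} - \frac{2161}{4361} = \frac{29}{64 \left(-1742\right)} - \frac{2161}{4361} = \frac{29}{64} \left(- \frac{1}{1742}\right) - \frac{2161}{4361} = - \frac{29}{111488} - \frac{2161}{4361} = - \frac{241052037}{486199168}$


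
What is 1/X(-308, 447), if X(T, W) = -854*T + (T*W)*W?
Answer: -1/61278140 ≈ -1.6319e-8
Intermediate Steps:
X(T, W) = -854*T + T*W²
1/X(-308, 447) = 1/(-308*(-854 + 447²)) = 1/(-308*(-854 + 199809)) = 1/(-308*198955) = 1/(-61278140) = -1/61278140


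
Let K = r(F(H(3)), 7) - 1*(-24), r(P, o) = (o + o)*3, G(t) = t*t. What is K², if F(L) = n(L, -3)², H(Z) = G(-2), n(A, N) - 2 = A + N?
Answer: 4356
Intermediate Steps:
n(A, N) = 2 + A + N (n(A, N) = 2 + (A + N) = 2 + A + N)
G(t) = t²
H(Z) = 4 (H(Z) = (-2)² = 4)
F(L) = (-1 + L)² (F(L) = (2 + L - 3)² = (-1 + L)²)
r(P, o) = 6*o (r(P, o) = (2*o)*3 = 6*o)
K = 66 (K = 6*7 - 1*(-24) = 42 + 24 = 66)
K² = 66² = 4356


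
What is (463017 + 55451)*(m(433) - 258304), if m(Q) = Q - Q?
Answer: -133922358272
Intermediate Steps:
m(Q) = 0
(463017 + 55451)*(m(433) - 258304) = (463017 + 55451)*(0 - 258304) = 518468*(-258304) = -133922358272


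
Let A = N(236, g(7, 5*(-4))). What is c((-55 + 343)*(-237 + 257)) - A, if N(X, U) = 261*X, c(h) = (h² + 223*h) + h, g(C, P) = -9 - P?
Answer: 34406244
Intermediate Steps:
c(h) = h² + 224*h
A = 61596 (A = 261*236 = 61596)
c((-55 + 343)*(-237 + 257)) - A = ((-55 + 343)*(-237 + 257))*(224 + (-55 + 343)*(-237 + 257)) - 1*61596 = (288*20)*(224 + 288*20) - 61596 = 5760*(224 + 5760) - 61596 = 5760*5984 - 61596 = 34467840 - 61596 = 34406244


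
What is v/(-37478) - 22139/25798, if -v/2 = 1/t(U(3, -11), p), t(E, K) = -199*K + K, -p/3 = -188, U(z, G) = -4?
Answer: -23164274902655/26992726121592 ≈ -0.85817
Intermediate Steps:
p = 564 (p = -3*(-188) = 564)
t(E, K) = -198*K
v = 1/55836 (v = -2/((-198*564)) = -2/(-111672) = -2*(-1/111672) = 1/55836 ≈ 1.7910e-5)
v/(-37478) - 22139/25798 = (1/55836)/(-37478) - 22139/25798 = (1/55836)*(-1/37478) - 22139*1/25798 = -1/2092621608 - 22139/25798 = -23164274902655/26992726121592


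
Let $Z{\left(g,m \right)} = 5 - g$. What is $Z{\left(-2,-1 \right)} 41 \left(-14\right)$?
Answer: $-4018$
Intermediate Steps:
$Z{\left(-2,-1 \right)} 41 \left(-14\right) = \left(5 - -2\right) 41 \left(-14\right) = \left(5 + 2\right) 41 \left(-14\right) = 7 \cdot 41 \left(-14\right) = 287 \left(-14\right) = -4018$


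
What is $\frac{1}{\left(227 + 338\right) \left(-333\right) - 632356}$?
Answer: $- \frac{1}{820501} \approx -1.2188 \cdot 10^{-6}$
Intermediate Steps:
$\frac{1}{\left(227 + 338\right) \left(-333\right) - 632356} = \frac{1}{565 \left(-333\right) - 632356} = \frac{1}{-188145 - 632356} = \frac{1}{-820501} = - \frac{1}{820501}$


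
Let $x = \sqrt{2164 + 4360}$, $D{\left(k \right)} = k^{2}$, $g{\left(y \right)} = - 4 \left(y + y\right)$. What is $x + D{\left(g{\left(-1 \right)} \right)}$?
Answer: $64 + 2 \sqrt{1631} \approx 144.77$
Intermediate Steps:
$g{\left(y \right)} = - 8 y$ ($g{\left(y \right)} = - 4 \cdot 2 y = - 8 y$)
$x = 2 \sqrt{1631}$ ($x = \sqrt{6524} = 2 \sqrt{1631} \approx 80.771$)
$x + D{\left(g{\left(-1 \right)} \right)} = 2 \sqrt{1631} + \left(\left(-8\right) \left(-1\right)\right)^{2} = 2 \sqrt{1631} + 8^{2} = 2 \sqrt{1631} + 64 = 64 + 2 \sqrt{1631}$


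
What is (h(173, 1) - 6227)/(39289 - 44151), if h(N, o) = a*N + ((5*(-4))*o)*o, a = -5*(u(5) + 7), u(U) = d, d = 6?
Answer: 8746/2431 ≈ 3.5977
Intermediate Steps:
u(U) = 6
a = -65 (a = -5*(6 + 7) = -5*13 = -65)
h(N, o) = -65*N - 20*o² (h(N, o) = -65*N + ((5*(-4))*o)*o = -65*N + (-20*o)*o = -65*N - 20*o²)
(h(173, 1) - 6227)/(39289 - 44151) = ((-65*173 - 20*1²) - 6227)/(39289 - 44151) = ((-11245 - 20*1) - 6227)/(-4862) = ((-11245 - 20) - 6227)*(-1/4862) = (-11265 - 6227)*(-1/4862) = -17492*(-1/4862) = 8746/2431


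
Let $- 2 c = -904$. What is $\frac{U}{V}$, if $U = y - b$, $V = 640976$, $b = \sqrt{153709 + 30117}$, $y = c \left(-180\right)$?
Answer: $- \frac{5085}{40061} - \frac{\sqrt{183826}}{640976} \approx -0.1276$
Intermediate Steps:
$c = 452$ ($c = \left(- \frac{1}{2}\right) \left(-904\right) = 452$)
$y = -81360$ ($y = 452 \left(-180\right) = -81360$)
$b = \sqrt{183826} \approx 428.75$
$U = -81360 - \sqrt{183826} \approx -81789.0$
$\frac{U}{V} = \frac{-81360 - \sqrt{183826}}{640976} = \left(-81360 - \sqrt{183826}\right) \frac{1}{640976} = - \frac{5085}{40061} - \frac{\sqrt{183826}}{640976}$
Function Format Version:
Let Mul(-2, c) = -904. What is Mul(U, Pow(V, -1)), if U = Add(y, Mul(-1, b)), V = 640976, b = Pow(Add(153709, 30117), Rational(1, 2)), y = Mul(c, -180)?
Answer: Add(Rational(-5085, 40061), Mul(Rational(-1, 640976), Pow(183826, Rational(1, 2)))) ≈ -0.12760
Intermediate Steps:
c = 452 (c = Mul(Rational(-1, 2), -904) = 452)
y = -81360 (y = Mul(452, -180) = -81360)
b = Pow(183826, Rational(1, 2)) ≈ 428.75
U = Add(-81360, Mul(-1, Pow(183826, Rational(1, 2)))) ≈ -81789.
Mul(U, Pow(V, -1)) = Mul(Add(-81360, Mul(-1, Pow(183826, Rational(1, 2)))), Pow(640976, -1)) = Mul(Add(-81360, Mul(-1, Pow(183826, Rational(1, 2)))), Rational(1, 640976)) = Add(Rational(-5085, 40061), Mul(Rational(-1, 640976), Pow(183826, Rational(1, 2))))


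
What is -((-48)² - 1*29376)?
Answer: 27072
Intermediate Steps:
-((-48)² - 1*29376) = -(2304 - 29376) = -1*(-27072) = 27072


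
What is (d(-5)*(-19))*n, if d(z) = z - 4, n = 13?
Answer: 2223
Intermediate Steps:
d(z) = -4 + z
(d(-5)*(-19))*n = ((-4 - 5)*(-19))*13 = -9*(-19)*13 = 171*13 = 2223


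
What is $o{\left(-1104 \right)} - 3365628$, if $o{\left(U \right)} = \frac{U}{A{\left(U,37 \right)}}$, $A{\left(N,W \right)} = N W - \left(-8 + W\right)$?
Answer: $- \frac{137576774652}{40877} \approx -3.3656 \cdot 10^{6}$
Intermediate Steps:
$A{\left(N,W \right)} = 8 - W + N W$
$o{\left(U \right)} = \frac{U}{-29 + 37 U}$ ($o{\left(U \right)} = \frac{U}{8 - 37 + U 37} = \frac{U}{8 - 37 + 37 U} = \frac{U}{-29 + 37 U}$)
$o{\left(-1104 \right)} - 3365628 = - \frac{1104}{-29 + 37 \left(-1104\right)} - 3365628 = - \frac{1104}{-29 - 40848} - 3365628 = - \frac{1104}{-40877} - 3365628 = \left(-1104\right) \left(- \frac{1}{40877}\right) - 3365628 = \frac{1104}{40877} - 3365628 = - \frac{137576774652}{40877}$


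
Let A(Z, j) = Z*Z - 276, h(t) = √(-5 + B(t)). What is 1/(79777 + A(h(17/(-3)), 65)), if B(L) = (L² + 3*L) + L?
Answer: 9/715549 ≈ 1.2578e-5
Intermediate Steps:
B(L) = L² + 4*L
h(t) = √(-5 + t*(4 + t))
A(Z, j) = -276 + Z² (A(Z, j) = Z² - 276 = -276 + Z²)
1/(79777 + A(h(17/(-3)), 65)) = 1/(79777 + (-276 + (√(-5 + (17/(-3))*(4 + 17/(-3))))²)) = 1/(79777 + (-276 + (√(-5 + (17*(-⅓))*(4 + 17*(-⅓))))²)) = 1/(79777 + (-276 + (√(-5 - 17*(4 - 17/3)/3))²)) = 1/(79777 + (-276 + (√(-5 - 17/3*(-5/3)))²)) = 1/(79777 + (-276 + (√(-5 + 85/9))²)) = 1/(79777 + (-276 + (√(40/9))²)) = 1/(79777 + (-276 + (2*√10/3)²)) = 1/(79777 + (-276 + 40/9)) = 1/(79777 - 2444/9) = 1/(715549/9) = 9/715549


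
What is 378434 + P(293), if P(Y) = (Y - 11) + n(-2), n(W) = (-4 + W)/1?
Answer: 378710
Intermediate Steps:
n(W) = -4 + W (n(W) = (-4 + W)*1 = -4 + W)
P(Y) = -17 + Y (P(Y) = (Y - 11) + (-4 - 2) = (-11 + Y) - 6 = -17 + Y)
378434 + P(293) = 378434 + (-17 + 293) = 378434 + 276 = 378710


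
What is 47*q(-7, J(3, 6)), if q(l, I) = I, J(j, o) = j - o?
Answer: -141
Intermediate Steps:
47*q(-7, J(3, 6)) = 47*(3 - 1*6) = 47*(3 - 6) = 47*(-3) = -141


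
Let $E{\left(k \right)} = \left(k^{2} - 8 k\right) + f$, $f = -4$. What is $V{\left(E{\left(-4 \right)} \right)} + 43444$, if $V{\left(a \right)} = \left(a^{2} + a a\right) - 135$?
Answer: $47181$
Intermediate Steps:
$E{\left(k \right)} = -4 + k^{2} - 8 k$ ($E{\left(k \right)} = \left(k^{2} - 8 k\right) - 4 = -4 + k^{2} - 8 k$)
$V{\left(a \right)} = -135 + 2 a^{2}$ ($V{\left(a \right)} = \left(a^{2} + a^{2}\right) - 135 = 2 a^{2} - 135 = -135 + 2 a^{2}$)
$V{\left(E{\left(-4 \right)} \right)} + 43444 = \left(-135 + 2 \left(-4 + \left(-4\right)^{2} - -32\right)^{2}\right) + 43444 = \left(-135 + 2 \left(-4 + 16 + 32\right)^{2}\right) + 43444 = \left(-135 + 2 \cdot 44^{2}\right) + 43444 = \left(-135 + 2 \cdot 1936\right) + 43444 = \left(-135 + 3872\right) + 43444 = 3737 + 43444 = 47181$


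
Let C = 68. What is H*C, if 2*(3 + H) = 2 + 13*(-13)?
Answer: -5882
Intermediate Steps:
H = -173/2 (H = -3 + (2 + 13*(-13))/2 = -3 + (2 - 169)/2 = -3 + (½)*(-167) = -3 - 167/2 = -173/2 ≈ -86.500)
H*C = -173/2*68 = -5882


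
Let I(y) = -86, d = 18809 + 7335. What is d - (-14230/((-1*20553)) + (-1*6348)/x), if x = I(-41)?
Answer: 23039671064/883779 ≈ 26070.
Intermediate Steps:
d = 26144
x = -86
d - (-14230/((-1*20553)) + (-1*6348)/x) = 26144 - (-14230/((-1*20553)) - 1*6348/(-86)) = 26144 - (-14230/(-20553) - 6348*(-1/86)) = 26144 - (-14230*(-1/20553) + 3174/43) = 26144 - (14230/20553 + 3174/43) = 26144 - 1*65847112/883779 = 26144 - 65847112/883779 = 23039671064/883779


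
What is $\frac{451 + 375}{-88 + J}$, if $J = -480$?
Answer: $- \frac{413}{284} \approx -1.4542$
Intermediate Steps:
$\frac{451 + 375}{-88 + J} = \frac{451 + 375}{-88 - 480} = \frac{826}{-568} = 826 \left(- \frac{1}{568}\right) = - \frac{413}{284}$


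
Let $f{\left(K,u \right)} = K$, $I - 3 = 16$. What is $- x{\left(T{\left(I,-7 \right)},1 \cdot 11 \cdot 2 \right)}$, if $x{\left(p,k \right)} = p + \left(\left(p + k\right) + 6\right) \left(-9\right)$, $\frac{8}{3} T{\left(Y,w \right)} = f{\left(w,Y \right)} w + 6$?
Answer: $417$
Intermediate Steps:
$I = 19$ ($I = 3 + 16 = 19$)
$T{\left(Y,w \right)} = \frac{9}{4} + \frac{3 w^{2}}{8}$ ($T{\left(Y,w \right)} = \frac{3 \left(w w + 6\right)}{8} = \frac{3 \left(w^{2} + 6\right)}{8} = \frac{3 \left(6 + w^{2}\right)}{8} = \frac{9}{4} + \frac{3 w^{2}}{8}$)
$x{\left(p,k \right)} = -54 - 9 k - 8 p$ ($x{\left(p,k \right)} = p + \left(\left(k + p\right) + 6\right) \left(-9\right) = p + \left(6 + k + p\right) \left(-9\right) = p - \left(54 + 9 k + 9 p\right) = -54 - 9 k - 8 p$)
$- x{\left(T{\left(I,-7 \right)},1 \cdot 11 \cdot 2 \right)} = - (-54 - 9 \cdot 1 \cdot 11 \cdot 2 - 8 \left(\frac{9}{4} + \frac{3 \left(-7\right)^{2}}{8}\right)) = - (-54 - 9 \cdot 11 \cdot 2 - 8 \left(\frac{9}{4} + \frac{3}{8} \cdot 49\right)) = - (-54 - 198 - 8 \left(\frac{9}{4} + \frac{147}{8}\right)) = - (-54 - 198 - 165) = \left(-1\right) \left(-417\right) = 417$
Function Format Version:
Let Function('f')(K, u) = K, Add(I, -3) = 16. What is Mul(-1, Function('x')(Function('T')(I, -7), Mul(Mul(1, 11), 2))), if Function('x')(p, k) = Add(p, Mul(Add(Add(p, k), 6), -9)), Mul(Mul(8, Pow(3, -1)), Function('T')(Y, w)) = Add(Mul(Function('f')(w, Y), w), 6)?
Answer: 417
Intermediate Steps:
I = 19 (I = Add(3, 16) = 19)
Function('T')(Y, w) = Add(Rational(9, 4), Mul(Rational(3, 8), Pow(w, 2))) (Function('T')(Y, w) = Mul(Rational(3, 8), Add(Mul(w, w), 6)) = Mul(Rational(3, 8), Add(Pow(w, 2), 6)) = Mul(Rational(3, 8), Add(6, Pow(w, 2))) = Add(Rational(9, 4), Mul(Rational(3, 8), Pow(w, 2))))
Function('x')(p, k) = Add(-54, Mul(-9, k), Mul(-8, p)) (Function('x')(p, k) = Add(p, Mul(Add(Add(k, p), 6), -9)) = Add(p, Mul(Add(6, k, p), -9)) = Add(p, Add(-54, Mul(-9, k), Mul(-9, p))) = Add(-54, Mul(-9, k), Mul(-8, p)))
Mul(-1, Function('x')(Function('T')(I, -7), Mul(Mul(1, 11), 2))) = Mul(-1, Add(-54, Mul(-9, Mul(Mul(1, 11), 2)), Mul(-8, Add(Rational(9, 4), Mul(Rational(3, 8), Pow(-7, 2)))))) = Mul(-1, Add(-54, Mul(-9, Mul(11, 2)), Mul(-8, Add(Rational(9, 4), Mul(Rational(3, 8), 49))))) = Mul(-1, Add(-54, Mul(-9, 22), Mul(-8, Add(Rational(9, 4), Rational(147, 8))))) = Mul(-1, Add(-54, -198, Mul(-8, Rational(165, 8)))) = Mul(-1, Add(-54, -198, -165)) = Mul(-1, -417) = 417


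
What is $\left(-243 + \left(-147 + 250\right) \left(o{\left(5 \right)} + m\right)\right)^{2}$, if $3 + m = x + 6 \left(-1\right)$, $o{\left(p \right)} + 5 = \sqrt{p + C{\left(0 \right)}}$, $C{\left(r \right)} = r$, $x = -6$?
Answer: $5356854 - 474418 \sqrt{5} \approx 4.296 \cdot 10^{6}$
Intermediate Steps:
$o{\left(p \right)} = -5 + \sqrt{p}$ ($o{\left(p \right)} = -5 + \sqrt{p + 0} = -5 + \sqrt{p}$)
$m = -15$ ($m = -3 + \left(-6 + 6 \left(-1\right)\right) = -3 - 12 = -15$)
$\left(-243 + \left(-147 + 250\right) \left(o{\left(5 \right)} + m\right)\right)^{2} = \left(-243 + \left(-147 + 250\right) \left(\left(-5 + \sqrt{5}\right) - 15\right)\right)^{2} = \left(-243 + 103 \left(-20 + \sqrt{5}\right)\right)^{2} = \left(-243 - \left(2060 - 103 \sqrt{5}\right)\right)^{2} = \left(-2303 + 103 \sqrt{5}\right)^{2}$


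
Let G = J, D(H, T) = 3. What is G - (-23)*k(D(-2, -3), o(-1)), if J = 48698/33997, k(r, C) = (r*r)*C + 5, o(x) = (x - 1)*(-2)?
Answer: 32107869/33997 ≈ 944.43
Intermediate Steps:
o(x) = 2 - 2*x (o(x) = (-1 + x)*(-2) = 2 - 2*x)
k(r, C) = 5 + C*r² (k(r, C) = r²*C + 5 = C*r² + 5 = 5 + C*r²)
J = 48698/33997 (J = 48698*(1/33997) = 48698/33997 ≈ 1.4324)
G = 48698/33997 ≈ 1.4324
G - (-23)*k(D(-2, -3), o(-1)) = 48698/33997 - (-23)*(5 + (2 - 2*(-1))*3²) = 48698/33997 - (-23)*(5 + (2 + 2)*9) = 48698/33997 - (-23)*(5 + 4*9) = 48698/33997 - (-23)*(5 + 36) = 48698/33997 - (-23)*41 = 48698/33997 - 1*(-943) = 48698/33997 + 943 = 32107869/33997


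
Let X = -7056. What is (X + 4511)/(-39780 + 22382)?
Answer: 2545/17398 ≈ 0.14628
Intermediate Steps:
(X + 4511)/(-39780 + 22382) = (-7056 + 4511)/(-39780 + 22382) = -2545/(-17398) = -2545*(-1/17398) = 2545/17398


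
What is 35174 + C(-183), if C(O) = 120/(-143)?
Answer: 5029762/143 ≈ 35173.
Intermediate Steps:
C(O) = -120/143 (C(O) = 120*(-1/143) = -120/143)
35174 + C(-183) = 35174 - 120/143 = 5029762/143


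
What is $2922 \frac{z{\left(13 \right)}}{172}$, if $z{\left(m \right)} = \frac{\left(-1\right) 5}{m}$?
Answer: $- \frac{7305}{1118} \approx -6.534$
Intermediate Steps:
$z{\left(m \right)} = - \frac{5}{m}$
$2922 \frac{z{\left(13 \right)}}{172} = 2922 \frac{\left(-5\right) \frac{1}{13}}{172} = 2922 \left(-5\right) \frac{1}{13} \cdot \frac{1}{172} = 2922 \left(\left(- \frac{5}{13}\right) \frac{1}{172}\right) = 2922 \left(- \frac{5}{2236}\right) = - \frac{7305}{1118}$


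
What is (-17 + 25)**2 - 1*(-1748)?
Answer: 1812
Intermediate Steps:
(-17 + 25)**2 - 1*(-1748) = 8**2 + 1748 = 64 + 1748 = 1812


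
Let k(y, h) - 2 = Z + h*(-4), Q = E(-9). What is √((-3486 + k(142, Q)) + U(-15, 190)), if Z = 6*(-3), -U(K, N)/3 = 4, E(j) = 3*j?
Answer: I*√3406 ≈ 58.361*I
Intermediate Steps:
U(K, N) = -12 (U(K, N) = -3*4 = -12)
Q = -27 (Q = 3*(-9) = -27)
Z = -18
k(y, h) = -16 - 4*h (k(y, h) = 2 + (-18 + h*(-4)) = 2 + (-18 - 4*h) = -16 - 4*h)
√((-3486 + k(142, Q)) + U(-15, 190)) = √((-3486 + (-16 - 4*(-27))) - 12) = √((-3486 + (-16 + 108)) - 12) = √((-3486 + 92) - 12) = √(-3394 - 12) = √(-3406) = I*√3406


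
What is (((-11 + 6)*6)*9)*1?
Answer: -270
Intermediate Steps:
(((-11 + 6)*6)*9)*1 = (-5*6*9)*1 = -30*9*1 = -270*1 = -270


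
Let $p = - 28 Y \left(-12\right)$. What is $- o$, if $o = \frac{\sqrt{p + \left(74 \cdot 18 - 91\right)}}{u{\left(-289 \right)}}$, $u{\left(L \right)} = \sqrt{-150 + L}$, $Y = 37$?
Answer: $\frac{11 i \sqrt{49607}}{439} \approx 5.5808 i$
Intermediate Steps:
$p = 12432$ ($p = \left(-28\right) 37 \left(-12\right) = \left(-1036\right) \left(-12\right) = 12432$)
$o = - \frac{11 i \sqrt{49607}}{439}$ ($o = \frac{\sqrt{12432 + \left(74 \cdot 18 - 91\right)}}{\sqrt{-150 - 289}} = \frac{\sqrt{12432 + \left(1332 - 91\right)}}{\sqrt{-439}} = \frac{\sqrt{12432 + 1241}}{i \sqrt{439}} = \sqrt{13673} \left(- \frac{i \sqrt{439}}{439}\right) = 11 \sqrt{113} \left(- \frac{i \sqrt{439}}{439}\right) = - \frac{11 i \sqrt{49607}}{439} \approx - 5.5808 i$)
$- o = - \frac{\left(-11\right) i \sqrt{49607}}{439} = \frac{11 i \sqrt{49607}}{439}$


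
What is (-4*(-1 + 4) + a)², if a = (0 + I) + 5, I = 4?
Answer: 9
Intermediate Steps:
a = 9 (a = (0 + 4) + 5 = 4 + 5 = 9)
(-4*(-1 + 4) + a)² = (-4*(-1 + 4) + 9)² = (-4*3 + 9)² = (-12 + 9)² = (-3)² = 9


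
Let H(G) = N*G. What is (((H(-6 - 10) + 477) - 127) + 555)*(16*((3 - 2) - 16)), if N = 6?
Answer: -194160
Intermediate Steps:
H(G) = 6*G
(((H(-6 - 10) + 477) - 127) + 555)*(16*((3 - 2) - 16)) = (((6*(-6 - 10) + 477) - 127) + 555)*(16*((3 - 2) - 16)) = (((6*(-16) + 477) - 127) + 555)*(16*(1 - 16)) = (((-96 + 477) - 127) + 555)*(16*(-15)) = ((381 - 127) + 555)*(-240) = (254 + 555)*(-240) = 809*(-240) = -194160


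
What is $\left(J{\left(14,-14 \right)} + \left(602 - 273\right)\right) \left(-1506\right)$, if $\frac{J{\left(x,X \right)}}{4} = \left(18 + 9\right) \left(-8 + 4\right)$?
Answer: $155118$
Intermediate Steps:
$J{\left(x,X \right)} = -432$ ($J{\left(x,X \right)} = 4 \left(18 + 9\right) \left(-8 + 4\right) = 4 \cdot 27 \left(-4\right) = 4 \left(-108\right) = -432$)
$\left(J{\left(14,-14 \right)} + \left(602 - 273\right)\right) \left(-1506\right) = \left(-432 + \left(602 - 273\right)\right) \left(-1506\right) = \left(-432 + 329\right) \left(-1506\right) = \left(-103\right) \left(-1506\right) = 155118$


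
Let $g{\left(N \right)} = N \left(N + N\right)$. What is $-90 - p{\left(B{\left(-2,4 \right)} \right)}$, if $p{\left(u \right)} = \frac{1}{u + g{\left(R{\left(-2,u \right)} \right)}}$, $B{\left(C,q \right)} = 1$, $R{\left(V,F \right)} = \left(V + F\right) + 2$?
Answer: $- \frac{271}{3} \approx -90.333$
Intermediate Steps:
$R{\left(V,F \right)} = 2 + F + V$ ($R{\left(V,F \right)} = \left(F + V\right) + 2 = 2 + F + V$)
$g{\left(N \right)} = 2 N^{2}$ ($g{\left(N \right)} = N 2 N = 2 N^{2}$)
$p{\left(u \right)} = \frac{1}{u + 2 u^{2}}$ ($p{\left(u \right)} = \frac{1}{u + 2 \left(2 + u - 2\right)^{2}} = \frac{1}{u + 2 u^{2}}$)
$-90 - p{\left(B{\left(-2,4 \right)} \right)} = -90 - \frac{1}{1 \left(1 + 2 \cdot 1\right)} = -90 - 1 \frac{1}{1 + 2} = -90 - 1 \cdot \frac{1}{3} = -90 - \frac{1}{3} = - \frac{271}{3}$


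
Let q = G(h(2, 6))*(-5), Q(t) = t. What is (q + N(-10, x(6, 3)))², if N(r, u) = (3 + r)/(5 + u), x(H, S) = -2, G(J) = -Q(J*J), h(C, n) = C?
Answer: 2809/9 ≈ 312.11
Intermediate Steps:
G(J) = -J² (G(J) = -J*J = -J²)
N(r, u) = (3 + r)/(5 + u)
q = 20 (q = -1*2²*(-5) = -1*4*(-5) = -4*(-5) = 20)
(q + N(-10, x(6, 3)))² = (20 + (3 - 10)/(5 - 2))² = (20 - 7/3)² = (53/3)² = 2809/9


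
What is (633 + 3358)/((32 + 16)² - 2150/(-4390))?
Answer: 1752049/1011671 ≈ 1.7318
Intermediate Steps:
(633 + 3358)/((32 + 16)² - 2150/(-4390)) = 3991/(48² - 2150*(-1/4390)) = 3991/(2304 + 215/439) = 3991/(1011671/439) = 3991*(439/1011671) = 1752049/1011671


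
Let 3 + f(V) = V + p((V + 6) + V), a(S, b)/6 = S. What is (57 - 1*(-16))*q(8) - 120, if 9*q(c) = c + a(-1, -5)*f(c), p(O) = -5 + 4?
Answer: -2248/9 ≈ -249.78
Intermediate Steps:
a(S, b) = 6*S
p(O) = -1
f(V) = -4 + V (f(V) = -3 + (V - 1) = -3 + (-1 + V) = -4 + V)
q(c) = 8/3 - 5*c/9 (q(c) = (c + (6*(-1))*(-4 + c))/9 = (c - 6*(-4 + c))/9 = (c + (24 - 6*c))/9 = (24 - 5*c)/9 = 8/3 - 5*c/9)
(57 - 1*(-16))*q(8) - 120 = (57 - 1*(-16))*(8/3 - 5/9*8) - 120 = (57 + 16)*(8/3 - 40/9) - 120 = 73*(-16/9) - 120 = -1168/9 - 120 = -2248/9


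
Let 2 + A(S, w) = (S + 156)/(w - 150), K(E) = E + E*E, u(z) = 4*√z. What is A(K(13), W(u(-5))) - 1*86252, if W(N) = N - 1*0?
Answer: -97383301/1129 - 338*I*√5/5645 ≈ -86256.0 - 0.13389*I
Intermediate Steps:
W(N) = N (W(N) = N + 0 = N)
K(E) = E + E²
A(S, w) = -2 + (156 + S)/(-150 + w) (A(S, w) = -2 + (S + 156)/(w - 150) = -2 + (156 + S)/(-150 + w))
A(K(13), W(u(-5))) - 1*86252 = (456 + 13*(1 + 13) - 8*√(-5))/(-150 + 4*√(-5)) - 1*86252 = (456 + 13*14 - 8*I*√5)/(-150 + 4*(I*√5)) - 86252 = (456 + 182 - 8*I*√5)/(-150 + 4*I*√5) - 86252 = (638 - 8*I*√5)/(-150 + 4*I*√5) - 86252 = -86252 + (638 - 8*I*√5)/(-150 + 4*I*√5)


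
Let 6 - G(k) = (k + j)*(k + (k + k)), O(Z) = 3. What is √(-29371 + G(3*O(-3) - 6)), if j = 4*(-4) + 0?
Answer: 8*I*√457 ≈ 171.02*I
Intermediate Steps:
j = -16 (j = -16 + 0 = -16)
G(k) = 6 - 3*k*(-16 + k) (G(k) = 6 - (k - 16)*(k + (k + k)) = 6 - (-16 + k)*(k + 2*k) = 6 - (-16 + k)*3*k = 6 - 3*k*(-16 + k))
√(-29371 + G(3*O(-3) - 6)) = √(-29371 + (6 - 3*(3*3 - 6)² + 48*(3*3 - 6))) = √(-29371 + (6 - 3*(9 - 6)² + 48*(9 - 6))) = √(-29371 + (6 - 3*3² + 48*3)) = √(-29371 + (6 - 3*9 + 144)) = √(-29371 + (6 - 27 + 144)) = √(-29371 + 123) = √(-29248) = 8*I*√457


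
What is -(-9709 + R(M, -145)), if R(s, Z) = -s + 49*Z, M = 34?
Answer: 16848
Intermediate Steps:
-(-9709 + R(M, -145)) = -(-9709 + (-1*34 + 49*(-145))) = -(-9709 + (-34 - 7105)) = -(-9709 - 7139) = -1*(-16848) = 16848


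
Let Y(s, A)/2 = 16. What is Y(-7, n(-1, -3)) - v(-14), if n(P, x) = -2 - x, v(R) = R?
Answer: 46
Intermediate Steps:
Y(s, A) = 32 (Y(s, A) = 2*16 = 32)
Y(-7, n(-1, -3)) - v(-14) = 32 - 1*(-14) = 32 + 14 = 46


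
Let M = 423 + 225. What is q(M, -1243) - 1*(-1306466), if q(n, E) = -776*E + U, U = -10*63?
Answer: 2270404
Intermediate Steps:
U = -630
M = 648
q(n, E) = -630 - 776*E (q(n, E) = -776*E - 630 = -630 - 776*E)
q(M, -1243) - 1*(-1306466) = (-630 - 776*(-1243)) - 1*(-1306466) = (-630 + 964568) + 1306466 = 963938 + 1306466 = 2270404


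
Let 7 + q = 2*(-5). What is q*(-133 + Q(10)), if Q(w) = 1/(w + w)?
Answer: 45203/20 ≈ 2260.1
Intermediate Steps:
q = -17 (q = -7 + 2*(-5) = -7 - 10 = -17)
Q(w) = 1/(2*w)
q*(-133 + Q(10)) = -17*(-133 + (1/2)/10) = -17*(-133 + (1/2)*(1/10)) = -17*(-133 + 1/20) = -17*(-2659/20) = 45203/20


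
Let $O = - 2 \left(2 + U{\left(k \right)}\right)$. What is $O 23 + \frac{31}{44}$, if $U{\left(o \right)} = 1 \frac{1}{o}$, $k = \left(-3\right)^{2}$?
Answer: $- \frac{38177}{396} \approx -96.407$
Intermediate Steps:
$k = 9$
$U{\left(o \right)} = \frac{1}{o}$
$O = - \frac{38}{9}$ ($O = - 2 \left(2 + \frac{1}{9}\right) = \left(-2\right) \frac{19}{9} = - \frac{38}{9} \approx -4.2222$)
$O 23 + \frac{31}{44} = \left(- \frac{38}{9}\right) 23 + \frac{31}{44} = - \frac{874}{9} + 31 \cdot \frac{1}{44} = - \frac{874}{9} + \frac{31}{44} = - \frac{38177}{396}$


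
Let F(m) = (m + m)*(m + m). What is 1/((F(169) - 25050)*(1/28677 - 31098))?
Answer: -28677/79542972389930 ≈ -3.6052e-10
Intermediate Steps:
F(m) = 4*m**2 (F(m) = (2*m)*(2*m) = 4*m**2)
1/((F(169) - 25050)*(1/28677 - 31098)) = 1/((4*169**2 - 25050)*(1/28677 - 31098)) = 1/((4*28561 - 25050)*(1/28677 - 31098)) = 1/((114244 - 25050)*(-891797345/28677)) = 1/(89194*(-891797345/28677)) = 1/(-79542972389930/28677) = -28677/79542972389930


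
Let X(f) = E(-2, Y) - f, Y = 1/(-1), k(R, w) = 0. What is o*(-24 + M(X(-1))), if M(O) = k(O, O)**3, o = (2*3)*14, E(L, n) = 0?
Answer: -2016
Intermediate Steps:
Y = -1
o = 84 (o = 6*14 = 84)
X(f) = -f (X(f) = 0 - f = -f)
M(O) = 0 (M(O) = 0**3 = 0)
o*(-24 + M(X(-1))) = 84*(-24 + 0) = 84*(-24) = -2016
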